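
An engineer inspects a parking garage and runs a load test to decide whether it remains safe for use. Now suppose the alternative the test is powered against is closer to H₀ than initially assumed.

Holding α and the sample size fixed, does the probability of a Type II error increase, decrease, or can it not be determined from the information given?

A smaller true effect puts the Ha sampling distribution closer to H₀, so more of it falls in the non-rejection region.

It increases.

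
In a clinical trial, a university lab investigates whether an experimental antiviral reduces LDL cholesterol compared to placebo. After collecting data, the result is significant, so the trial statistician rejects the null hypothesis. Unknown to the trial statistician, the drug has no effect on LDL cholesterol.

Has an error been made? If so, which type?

Type I error

The conventional null hypothesis here is that the drug has no effect on LDL cholesterol.
H₀ was rejected, but H₀ is actually true.
Rejecting a true null hypothesis is a Type I error (false positive).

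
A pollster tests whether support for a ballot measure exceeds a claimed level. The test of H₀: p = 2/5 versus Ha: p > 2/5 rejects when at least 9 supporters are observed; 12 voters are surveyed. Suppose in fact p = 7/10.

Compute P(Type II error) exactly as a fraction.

A Type II error is failing to reject when Ha holds: with p = 7/10, β = P(S ≤ 8).
Adding the binomial probabilities P(S=0)+…+P(S=8) at p = 7/10 gives 101496845313/200000000000.

101496845313/200000000000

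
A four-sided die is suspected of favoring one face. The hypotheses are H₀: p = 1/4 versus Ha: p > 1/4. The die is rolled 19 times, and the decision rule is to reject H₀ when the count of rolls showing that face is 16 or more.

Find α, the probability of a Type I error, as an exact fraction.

α = P(reject H₀ | H₀ true) = P(X ≥ 16 | p = 1/4), with X ~ Binomial(19, 1/4).
P(X ≥ 16) = Σ_{j=16}^{19} C(19,j)·(1/4)^j·(3/4)^{19-j} = 1735/17179869184.

1735/17179869184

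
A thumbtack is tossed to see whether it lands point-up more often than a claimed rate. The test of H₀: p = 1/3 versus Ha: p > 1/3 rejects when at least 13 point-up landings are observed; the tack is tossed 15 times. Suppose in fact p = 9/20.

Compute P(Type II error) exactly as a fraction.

32731725032763916841/32768000000000000000

β = P(fail to reject H₀ | Ha true) = P(K ≤ 12 | p = 9/20), K ~ Binomial(15, 9/20).
Adding the binomial probabilities P(K=0)+…+P(K=12) at p = 9/20 gives 32731725032763916841/32768000000000000000.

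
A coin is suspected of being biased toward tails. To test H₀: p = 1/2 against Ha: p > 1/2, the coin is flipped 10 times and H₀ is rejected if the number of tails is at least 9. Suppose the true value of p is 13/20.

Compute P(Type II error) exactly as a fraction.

9359826552041/10240000000000

A Type II error is failing to reject when Ha holds: with p = 13/20, β = P(K ≤ 8).
Adding the binomial probabilities P(K=0)+…+P(K=8) at p = 13/20 gives 9359826552041/10240000000000.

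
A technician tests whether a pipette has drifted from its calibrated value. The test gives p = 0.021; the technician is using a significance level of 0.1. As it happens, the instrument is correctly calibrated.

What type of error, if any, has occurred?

The conventional null hypothesis is that the instrument is correctly calibrated.
Since p = 0.021 < α = 0.1, H₀ is rejected.
H₀ is true (actually the instrument is correctly calibrated).
Rejecting a true H₀ is a Type I error.

Type I error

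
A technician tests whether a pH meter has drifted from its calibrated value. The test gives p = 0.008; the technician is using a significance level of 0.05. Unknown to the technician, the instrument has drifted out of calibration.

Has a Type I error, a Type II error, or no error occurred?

No error — this is a correct decision.

The conventional null hypothesis is that the instrument is correctly calibrated.
Since p = 0.008 < α = 0.05, H₀ is rejected.
H₀ is false (actually the instrument has drifted out of calibration).
The decision matches the true state — no error.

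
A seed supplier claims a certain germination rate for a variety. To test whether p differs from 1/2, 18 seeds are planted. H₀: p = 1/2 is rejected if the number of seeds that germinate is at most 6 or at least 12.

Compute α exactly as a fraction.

Under H₀, S ~ Binomial(18, 1/2); α is the probability of landing in either tail, P(S ≤ 6) + P(S ≥ 12).
Each tail has probability (1 + 18 + 153 + 816 + 3060 + 8568 + 18564)/262144; doubling gives α = 62360/262144 = 7795/32768.

7795/32768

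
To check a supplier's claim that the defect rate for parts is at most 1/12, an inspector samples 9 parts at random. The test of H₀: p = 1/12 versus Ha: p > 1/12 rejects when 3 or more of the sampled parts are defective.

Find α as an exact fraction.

Under H₀, Y ~ Binomial(9, 1/12); the Type I error rate is P(Y ≥ 3).
α = 1 − P(Y ≤ 2) = 1 − 19487171/20155392 = 668221/20155392.

668221/20155392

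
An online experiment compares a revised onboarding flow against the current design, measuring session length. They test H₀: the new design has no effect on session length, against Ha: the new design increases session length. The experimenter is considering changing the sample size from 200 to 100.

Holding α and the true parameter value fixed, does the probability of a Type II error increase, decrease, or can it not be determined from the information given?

A smaller sample increases the standard error, so the sampling distributions under H₀ and Ha overlap more.

It increases.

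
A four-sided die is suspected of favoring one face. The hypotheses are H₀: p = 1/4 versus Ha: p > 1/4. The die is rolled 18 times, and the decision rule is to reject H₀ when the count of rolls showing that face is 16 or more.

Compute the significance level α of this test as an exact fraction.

179/8589934592

α = P(reject H₀ | H₀ true) = P(Y ≥ 16 | p = 1/4), with Y ~ Binomial(18, 1/4).
Summing C(18,j)(1/4)^j(3/4)^{18−j} for j = 16,…,18 gives 179/8589934592.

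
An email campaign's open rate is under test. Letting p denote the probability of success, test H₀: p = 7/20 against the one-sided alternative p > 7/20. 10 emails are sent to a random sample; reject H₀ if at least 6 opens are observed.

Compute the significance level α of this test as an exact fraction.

α = P(reject H₀ | H₀ true) = P(S ≥ 6 | p = 7/20), with S ~ Binomial(10, 7/20).
Adding the binomial terms for j = 6 through 10 with p = 7/20 yields 486062490487/5120000000000.

486062490487/5120000000000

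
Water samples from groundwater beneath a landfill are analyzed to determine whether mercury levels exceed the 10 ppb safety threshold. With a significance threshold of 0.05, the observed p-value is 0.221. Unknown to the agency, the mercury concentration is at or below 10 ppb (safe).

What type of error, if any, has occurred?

No error (correct decision).

The conventional null hypothesis is that the mercury concentration is at or below 10 ppb (safe).
Since p = 0.221 ≥ α = 0.05, H₀ is not rejected.
H₀ is true (actually the mercury concentration is at or below 10 ppb (safe)).
The decision matches the true state — no error.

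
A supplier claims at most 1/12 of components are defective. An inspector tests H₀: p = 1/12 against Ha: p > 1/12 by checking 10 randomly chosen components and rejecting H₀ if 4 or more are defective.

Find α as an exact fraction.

34654379/5159780352

The significance level is the probability, assuming p = 1/12, of seeing 4 or more defectives in 10 draws.
α = 1 − P(S ≤ 3) = 1 − 5125125973/5159780352 = 34654379/5159780352.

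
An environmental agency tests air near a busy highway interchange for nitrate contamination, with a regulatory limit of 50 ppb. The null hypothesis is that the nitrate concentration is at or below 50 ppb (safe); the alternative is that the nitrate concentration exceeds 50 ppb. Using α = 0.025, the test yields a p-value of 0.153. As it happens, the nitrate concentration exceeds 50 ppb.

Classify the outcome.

Since p = 0.153 ≥ α = 0.025, H₀ is not rejected.
H₀ is false (actually the nitrate concentration exceeds 50 ppb).
Failing to reject a false H₀ is a Type II error.

Type II error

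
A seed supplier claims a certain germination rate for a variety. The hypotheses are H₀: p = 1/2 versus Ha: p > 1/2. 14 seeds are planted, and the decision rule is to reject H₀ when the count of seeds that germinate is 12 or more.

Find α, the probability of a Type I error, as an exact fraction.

53/8192

Under H₀, S ~ Binomial(14, 1/2), and α = P(S ≥ 12).
That's C(14,12) + C(14,13) + C(14,14) over 2^14, i.e. (91 + 14 + 1)/16384 = 106/16384 = 53/8192.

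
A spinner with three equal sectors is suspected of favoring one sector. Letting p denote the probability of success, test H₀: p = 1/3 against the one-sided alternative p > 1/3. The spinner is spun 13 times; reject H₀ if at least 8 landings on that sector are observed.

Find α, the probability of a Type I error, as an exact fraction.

6139/177147

The Type I error probability is α = P(S ≥ 8) computed under H₀, where S ~ Binomial(13, 1/3).
P(S ≥ 8) = Σ_{j=8}^{13} C(13,j)·(1/3)^j·(2/3)^{13-j} = 6139/177147.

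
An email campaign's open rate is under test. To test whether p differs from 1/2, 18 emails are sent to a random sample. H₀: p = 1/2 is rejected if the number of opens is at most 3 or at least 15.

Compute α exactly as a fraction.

247/32768

α = P(S ≤ 3 or S ≥ 15 | p = 1/2), S ~ Binomial(18, 1/2).
By symmetry, α = 2·P(S ≤ 3) = 2·(1 + 18 + 153 + 816)/262144 = 1976/262144 = 247/32768.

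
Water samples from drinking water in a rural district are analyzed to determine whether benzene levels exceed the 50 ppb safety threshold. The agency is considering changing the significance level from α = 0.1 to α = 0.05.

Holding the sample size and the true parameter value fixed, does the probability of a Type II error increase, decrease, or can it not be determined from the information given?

A smaller α moves the rejection region further into the tail. With the alternative true, more outcomes now fall outside the rejection region, so failing to reject becomes more likely.

It increases.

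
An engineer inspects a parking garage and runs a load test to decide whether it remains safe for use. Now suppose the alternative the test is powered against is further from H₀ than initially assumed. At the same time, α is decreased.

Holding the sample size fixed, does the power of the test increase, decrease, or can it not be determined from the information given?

Cannot be determined from the information given.

The first change alone would make β decrease; the second alone would make β increase. Which effect dominates depends on the magnitudes, which are not given.
Since power = 1 − β, the effect on power is likewise indeterminate.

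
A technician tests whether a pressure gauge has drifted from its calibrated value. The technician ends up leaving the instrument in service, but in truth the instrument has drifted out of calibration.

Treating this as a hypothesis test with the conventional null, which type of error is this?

Type II error

The null hypothesis here is that the instrument is correctly calibrated.
'Leaving the instrument in service' corresponds to failing to reject H₀.
H₀ was not rejected but H₀ is false — a Type II error (false negative).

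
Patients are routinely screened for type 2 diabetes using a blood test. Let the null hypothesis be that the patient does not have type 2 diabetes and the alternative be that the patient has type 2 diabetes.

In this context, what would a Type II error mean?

A Type II error would mean concluding that the patient does not have type 2 diabetes (or at least failing to establish that the patient has type 2 diabetes) when in fact the patient has type 2 diabetes.

A Type II error is failing to reject H₀ when H₀ is false.
Here that means clearing the patient as negative when actually the patient has type 2 diabetes.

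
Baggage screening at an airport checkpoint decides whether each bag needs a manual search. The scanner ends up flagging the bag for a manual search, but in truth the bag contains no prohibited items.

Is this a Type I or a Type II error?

Type I error

The null hypothesis here is that the bag contains no prohibited items.
'Flagging the bag for a manual search' corresponds to rejecting H₀.
H₀ was rejected but H₀ is true — a Type I error (false positive).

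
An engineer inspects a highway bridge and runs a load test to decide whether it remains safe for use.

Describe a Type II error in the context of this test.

With the conventional null hypothesis that the structure meets the required load capacity (safe):
A Type II error is failing to reject H₀ when H₀ is false.
Here that means keeping the structure open when actually the structure is structurally deficient.

A Type II error would mean concluding that the structure meets the required load capacity (safe) (or at least failing to establish that the structure is structurally deficient) when in fact the structure is structurally deficient.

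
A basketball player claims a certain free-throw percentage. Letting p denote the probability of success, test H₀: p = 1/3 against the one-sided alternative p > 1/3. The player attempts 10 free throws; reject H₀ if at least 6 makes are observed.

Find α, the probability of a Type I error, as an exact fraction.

1507/19683

The Type I error probability is α = P(Y ≥ 6) computed under H₀, where Y ~ Binomial(10, 1/3).
Summing C(10,j)(1/3)^j(2/3)^{10−j} for j = 6,…,10 gives 1507/19683.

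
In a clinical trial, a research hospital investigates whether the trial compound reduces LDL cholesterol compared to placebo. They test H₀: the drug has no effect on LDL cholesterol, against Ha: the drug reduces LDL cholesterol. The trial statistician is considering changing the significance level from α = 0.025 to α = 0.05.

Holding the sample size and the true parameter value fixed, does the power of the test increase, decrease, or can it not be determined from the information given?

With a larger α the critical value moves toward the center, so more of the Ha sampling distribution lies in the rejection region.
Since power = 1 − β and β decreases, power increases.

It increases.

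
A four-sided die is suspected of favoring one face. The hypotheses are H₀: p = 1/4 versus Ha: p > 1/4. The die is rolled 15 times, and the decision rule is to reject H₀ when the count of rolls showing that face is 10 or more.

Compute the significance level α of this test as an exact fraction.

426785/536870912

The Type I error probability is α = P(S ≥ 10) computed under H₀, where S ~ Binomial(15, 1/4).
P(S ≥ 10) = Σ_{j=10}^{15} C(15,j)·(1/4)^j·(3/4)^{15-j} = 426785/536870912.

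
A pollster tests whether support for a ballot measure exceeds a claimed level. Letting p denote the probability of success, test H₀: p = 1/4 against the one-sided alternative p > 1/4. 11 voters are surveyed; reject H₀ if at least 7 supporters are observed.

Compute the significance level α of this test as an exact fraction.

15857/2097152

The Type I error probability is α = P(S ≥ 7) computed under H₀, where S ~ Binomial(11, 1/4).
Summing C(11,j)(1/4)^j(3/4)^{11−j} for j = 7,…,11 gives 15857/2097152.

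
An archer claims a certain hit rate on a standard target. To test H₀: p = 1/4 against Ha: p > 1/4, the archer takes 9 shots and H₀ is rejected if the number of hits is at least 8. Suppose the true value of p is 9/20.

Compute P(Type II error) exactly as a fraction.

126837738533/128000000000

Under the alternative p = 9/20, S ~ Binomial(9, 9/20); β is the probability the test does not reject, P(S < 8).
Summing C(9,j)·(9/20)^j·(11/20)^{9-j} for j = 0..7 gives 126837738533/128000000000.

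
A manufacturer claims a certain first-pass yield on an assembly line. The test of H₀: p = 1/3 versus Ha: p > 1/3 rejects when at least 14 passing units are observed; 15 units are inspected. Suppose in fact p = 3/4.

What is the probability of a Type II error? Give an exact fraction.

493824191/536870912

β = P(fail to reject H₀ | Ha true) = P(X ≤ 13 | p = 3/4), X ~ Binomial(15, 3/4).
Adding the binomial probabilities P(X=0)+…+P(X=13) at p = 3/4 gives 493824191/536870912.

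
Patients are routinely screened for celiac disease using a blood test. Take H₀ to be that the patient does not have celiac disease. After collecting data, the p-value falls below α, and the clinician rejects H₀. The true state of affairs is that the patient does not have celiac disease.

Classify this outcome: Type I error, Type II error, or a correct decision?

H₀ was rejected, but H₀ is actually true.
Rejecting a true null hypothesis is a Type I error (false positive).

Type I error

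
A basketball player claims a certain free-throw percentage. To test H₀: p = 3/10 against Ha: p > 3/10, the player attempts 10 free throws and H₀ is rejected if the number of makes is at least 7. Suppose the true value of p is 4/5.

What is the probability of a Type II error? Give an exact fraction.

1180409/9765625

A Type II error is failing to reject when Ha holds: with p = 4/5, β = P(Y ≤ 6).
Adding the binomial probabilities P(Y=0)+…+P(Y=6) at p = 4/5 gives 1180409/9765625.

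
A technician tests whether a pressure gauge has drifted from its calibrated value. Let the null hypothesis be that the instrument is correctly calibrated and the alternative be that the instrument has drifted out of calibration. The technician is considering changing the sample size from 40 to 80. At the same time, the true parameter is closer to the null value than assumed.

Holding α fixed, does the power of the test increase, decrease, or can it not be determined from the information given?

Cannot be determined from the information given.

The first change alone would make β decrease; the second alone would make β increase. Which effect dominates depends on the magnitudes, which are not given.
Since power = 1 − β, the effect on power is likewise indeterminate.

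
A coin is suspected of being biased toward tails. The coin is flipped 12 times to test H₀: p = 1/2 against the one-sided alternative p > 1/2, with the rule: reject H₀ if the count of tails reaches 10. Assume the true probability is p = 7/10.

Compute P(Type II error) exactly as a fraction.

A Type II error is failing to reject when Ha holds: with p = 7/10, β = P(Y ≤ 9).
Equivalently, β = 1 − P(Y ≥ 10) = 149436930429/200000000000.

149436930429/200000000000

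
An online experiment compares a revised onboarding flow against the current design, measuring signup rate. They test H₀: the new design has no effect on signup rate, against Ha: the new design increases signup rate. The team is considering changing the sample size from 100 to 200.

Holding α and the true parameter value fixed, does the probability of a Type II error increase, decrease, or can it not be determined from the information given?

It decreases.

Increasing n separates the H₀ and Ha sampling distributions, so under Ha fewer outcomes land in the acceptance region.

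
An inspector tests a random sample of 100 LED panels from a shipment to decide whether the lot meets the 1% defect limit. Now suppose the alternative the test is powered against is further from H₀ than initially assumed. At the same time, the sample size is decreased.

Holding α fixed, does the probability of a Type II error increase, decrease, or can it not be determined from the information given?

The first change alone would make β decrease; the second alone would make β increase. Which effect dominates depends on the magnitudes, which are not given.

Cannot be determined from the information given.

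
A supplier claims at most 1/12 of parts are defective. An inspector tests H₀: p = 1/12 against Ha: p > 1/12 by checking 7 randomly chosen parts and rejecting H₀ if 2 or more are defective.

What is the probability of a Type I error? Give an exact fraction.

The significance level is the probability, assuming p = 1/12, of seeing 2 or more defectives in 7 draws.
α = 1 − P(Y ≤ 1) = 1 − 1771561/1990656 = 219095/1990656.

219095/1990656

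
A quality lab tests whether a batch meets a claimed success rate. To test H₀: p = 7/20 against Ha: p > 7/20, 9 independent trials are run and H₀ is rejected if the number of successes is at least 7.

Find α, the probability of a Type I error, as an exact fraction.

Under H₀, K ~ Binomial(9, 7/20), and α = P(K ≥ 7).
Adding the binomial terms for j = 7 through 9 with p = 7/20 yields 715658867/64000000000.

715658867/64000000000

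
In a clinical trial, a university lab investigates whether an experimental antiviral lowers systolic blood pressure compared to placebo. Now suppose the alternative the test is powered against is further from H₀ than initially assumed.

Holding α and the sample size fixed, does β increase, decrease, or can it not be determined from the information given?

A larger true effect moves the Ha sampling distribution further from the H₀ critical value, making rejection more likely when Ha is true.

It decreases.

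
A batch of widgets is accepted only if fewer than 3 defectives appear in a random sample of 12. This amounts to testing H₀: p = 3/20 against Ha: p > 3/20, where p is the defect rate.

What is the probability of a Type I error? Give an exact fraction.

α = P(reject H₀ | H₀ true) = P(K ≥ 3 | p = 3/20), K ~ Binomial(12, 3/20).
Computing the lower-tail complement: 1 − 602782176234251/819200000000000 = 216417823765749/819200000000000.

216417823765749/819200000000000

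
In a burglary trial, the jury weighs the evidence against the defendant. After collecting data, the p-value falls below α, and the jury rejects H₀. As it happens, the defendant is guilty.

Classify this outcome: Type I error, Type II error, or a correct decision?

No error — this is a correct decision.

The conventional null hypothesis here is that the defendant is innocent.
The test rejected a false H₀ — the decision matches the true state.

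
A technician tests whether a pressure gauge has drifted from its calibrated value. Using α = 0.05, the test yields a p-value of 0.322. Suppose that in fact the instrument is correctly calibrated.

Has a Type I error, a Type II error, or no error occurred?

No error — this is a correct decision.

The conventional null hypothesis is that the instrument is correctly calibrated.
Since p = 0.322 ≥ α = 0.05, H₀ is not rejected.
H₀ is true (actually the instrument is correctly calibrated).
The decision matches the true state — no error.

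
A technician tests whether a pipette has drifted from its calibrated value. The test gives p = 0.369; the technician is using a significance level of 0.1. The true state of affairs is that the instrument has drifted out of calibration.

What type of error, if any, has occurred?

Type II error

The conventional null hypothesis is that the instrument is correctly calibrated.
Since p = 0.369 ≥ α = 0.1, H₀ is not rejected.
H₀ is false (actually the instrument has drifted out of calibration).
Failing to reject a false H₀ is a Type II error.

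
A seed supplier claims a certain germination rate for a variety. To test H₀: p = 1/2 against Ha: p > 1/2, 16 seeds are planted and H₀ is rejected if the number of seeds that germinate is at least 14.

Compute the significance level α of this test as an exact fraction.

137/65536

The Type I error probability is α = P(Y ≥ 14) computed under H₀, where Y ~ Binomial(16, 1/2).
Summing the upper tail: (120 + 16 + 1) / 2^16 = 137/65536.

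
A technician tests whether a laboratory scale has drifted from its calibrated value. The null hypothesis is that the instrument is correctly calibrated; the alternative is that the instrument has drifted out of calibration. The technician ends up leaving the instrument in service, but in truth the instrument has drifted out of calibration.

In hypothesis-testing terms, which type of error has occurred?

Type II error

'Leaving the instrument in service' corresponds to failing to reject H₀.
H₀ was not rejected but H₀ is false — a Type II error (false negative).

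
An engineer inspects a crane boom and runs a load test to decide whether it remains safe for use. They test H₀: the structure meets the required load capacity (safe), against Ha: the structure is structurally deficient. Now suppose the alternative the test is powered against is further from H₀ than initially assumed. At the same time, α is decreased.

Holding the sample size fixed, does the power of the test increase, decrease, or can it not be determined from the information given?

The first change alone would make β decrease; the second alone would make β increase. Which effect dominates depends on the magnitudes, which are not given.
Since power = 1 − β, the effect on power is likewise indeterminate.

Cannot be determined from the information given.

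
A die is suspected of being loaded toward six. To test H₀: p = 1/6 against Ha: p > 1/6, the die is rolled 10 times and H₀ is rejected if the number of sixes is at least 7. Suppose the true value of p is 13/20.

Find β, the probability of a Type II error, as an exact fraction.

β = P(fail to reject H₀ | Ha true) = P(X ≤ 6 | p = 13/20), X ~ Binomial(10, 13/20).
Adding the binomial probabilities P(X=0)+…+P(X=6) at p = 13/20 gives 1244602838129/2560000000000.

1244602838129/2560000000000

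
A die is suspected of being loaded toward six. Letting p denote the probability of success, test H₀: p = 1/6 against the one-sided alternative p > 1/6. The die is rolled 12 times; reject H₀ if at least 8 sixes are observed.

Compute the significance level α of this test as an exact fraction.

The Type I error probability is α = P(K ≥ 8) computed under H₀, where K ~ Binomial(12, 1/6).
Summing C(12,j)(1/6)^j(5/6)^{12−j} for j = 8,…,12 gives 56431/362797056.

56431/362797056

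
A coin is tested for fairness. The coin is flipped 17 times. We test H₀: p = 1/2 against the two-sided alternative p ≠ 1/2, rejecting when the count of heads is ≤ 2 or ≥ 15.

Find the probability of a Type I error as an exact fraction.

Under H₀, K ~ Binomial(17, 1/2); α is the probability of landing in either tail, P(K ≤ 2) + P(K ≥ 15).
The two tails are symmetric, so α = 2·(1 + 17 + 136)/2^17 = 308/131072 = 77/32768.

77/32768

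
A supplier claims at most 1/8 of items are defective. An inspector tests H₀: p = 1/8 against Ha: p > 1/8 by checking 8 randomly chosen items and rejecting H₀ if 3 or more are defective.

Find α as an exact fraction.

The significance level is the probability, assuming p = 1/8, of seeing 3 or more defectives in 8 draws.
α = 1 − P(X ≤ 2) = 1 − 15647317/16777216 = 1129899/16777216.

1129899/16777216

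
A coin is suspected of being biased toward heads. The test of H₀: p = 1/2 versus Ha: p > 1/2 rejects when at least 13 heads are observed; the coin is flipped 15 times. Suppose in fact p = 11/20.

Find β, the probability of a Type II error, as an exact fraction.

32418940857512713659/32768000000000000000

β = P(fail to reject H₀ | Ha true) = P(S ≤ 12 | p = 11/20), S ~ Binomial(15, 11/20).
Adding the binomial probabilities P(S=0)+…+P(S=12) at p = 11/20 gives 32418940857512713659/32768000000000000000.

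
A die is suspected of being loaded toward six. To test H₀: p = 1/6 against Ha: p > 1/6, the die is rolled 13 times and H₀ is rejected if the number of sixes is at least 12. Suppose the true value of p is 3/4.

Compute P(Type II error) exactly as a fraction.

Under the alternative p = 3/4, X ~ Binomial(13, 3/4); β is the probability the test does not reject, P(X < 12).
Adding the binomial probabilities P(X=0)+…+P(X=11) at p = 3/4 gives 3662863/4194304.

3662863/4194304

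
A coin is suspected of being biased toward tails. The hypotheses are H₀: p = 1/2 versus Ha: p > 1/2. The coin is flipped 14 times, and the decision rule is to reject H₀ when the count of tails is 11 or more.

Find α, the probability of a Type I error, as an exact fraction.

235/8192

The Type I error probability is α = P(X ≥ 11) computed under H₀, where X ~ Binomial(14, 1/2).
Summing the upper tail: (364 + 91 + 14 + 1) / 2^14 = 470/16384 = 235/8192.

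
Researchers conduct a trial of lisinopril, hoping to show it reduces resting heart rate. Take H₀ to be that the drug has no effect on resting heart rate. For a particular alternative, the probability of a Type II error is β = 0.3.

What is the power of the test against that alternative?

0.7

Power = 1 − β = 1 − 0.3 = 0.7.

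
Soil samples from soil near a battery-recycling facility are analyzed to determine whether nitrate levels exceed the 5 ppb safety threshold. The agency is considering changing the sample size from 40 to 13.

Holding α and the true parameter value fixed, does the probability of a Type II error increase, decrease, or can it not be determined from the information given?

It increases.

A smaller sample increases the standard error, so the sampling distributions under H₀ and Ha overlap more.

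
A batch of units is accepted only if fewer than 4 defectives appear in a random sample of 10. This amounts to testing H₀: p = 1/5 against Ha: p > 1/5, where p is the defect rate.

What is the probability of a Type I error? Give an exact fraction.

1180409/9765625

Under H₀, Y ~ Binomial(10, 1/5); the Type I error rate is P(Y ≥ 4).
Via the complement, α = 1 − Σ_{j=0}^{3} C(10,j)(1/5)^j(4/5)^{10-j} = 1180409/9765625.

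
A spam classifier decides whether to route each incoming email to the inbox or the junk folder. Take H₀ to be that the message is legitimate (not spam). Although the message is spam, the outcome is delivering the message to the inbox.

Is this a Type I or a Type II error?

'Delivering the message to the inbox' corresponds to failing to reject H₀.
H₀ was not rejected but H₀ is false — a Type II error (false negative).

Type II error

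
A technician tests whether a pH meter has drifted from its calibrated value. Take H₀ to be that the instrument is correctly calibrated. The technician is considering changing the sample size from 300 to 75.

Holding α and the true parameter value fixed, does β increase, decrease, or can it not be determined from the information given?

With less data the test statistic is noisier; under Ha, more outcomes land inside the acceptance region.

It increases.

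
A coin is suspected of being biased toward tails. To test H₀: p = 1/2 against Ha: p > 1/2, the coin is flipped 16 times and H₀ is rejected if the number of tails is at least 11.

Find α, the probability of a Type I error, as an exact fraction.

6885/65536

α = P(reject H₀ | H₀ true) = P(S ≥ 11 | p = 1/2), with S ~ Binomial(16, 1/2).
Summing the upper tail: (4368 + 1820 + 560 + 120 + 16 + 1) / 2^16 = 6885/65536.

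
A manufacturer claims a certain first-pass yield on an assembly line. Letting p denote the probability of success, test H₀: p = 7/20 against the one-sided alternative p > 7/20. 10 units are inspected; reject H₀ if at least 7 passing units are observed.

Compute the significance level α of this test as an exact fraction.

66622158071/2560000000000

α = P(reject H₀ | H₀ true) = P(S ≥ 7 | p = 7/20), with S ~ Binomial(10, 7/20).
Adding the binomial terms for j = 7 through 10 with p = 7/20 yields 66622158071/2560000000000.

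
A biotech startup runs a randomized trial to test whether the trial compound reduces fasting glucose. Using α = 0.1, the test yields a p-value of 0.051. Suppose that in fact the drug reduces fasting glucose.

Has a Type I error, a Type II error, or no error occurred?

Neither — the decision is correct.

The conventional null hypothesis is that the drug has no effect on fasting glucose.
Since p = 0.051 < α = 0.1, H₀ is rejected.
H₀ is false (actually the drug reduces fasting glucose).
The decision matches the true state — no error.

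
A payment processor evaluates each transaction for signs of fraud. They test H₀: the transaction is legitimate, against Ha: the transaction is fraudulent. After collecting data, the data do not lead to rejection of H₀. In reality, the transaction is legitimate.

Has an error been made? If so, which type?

The test retained a true H₀ — the decision matches the true state.

Neither — the decision is correct.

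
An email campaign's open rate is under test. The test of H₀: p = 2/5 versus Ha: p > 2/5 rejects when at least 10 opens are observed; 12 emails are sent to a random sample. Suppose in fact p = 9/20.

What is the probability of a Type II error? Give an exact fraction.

812745962073749/819200000000000

A Type II error is failing to reject when Ha holds: with p = 9/20, β = P(K ≤ 9).
Adding the binomial probabilities P(K=0)+…+P(K=9) at p = 9/20 gives 812745962073749/819200000000000.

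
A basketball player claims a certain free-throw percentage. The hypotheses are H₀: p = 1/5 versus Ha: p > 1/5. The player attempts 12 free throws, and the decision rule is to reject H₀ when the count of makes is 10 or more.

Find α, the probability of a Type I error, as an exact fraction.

221/48828125

The Type I error probability is α = P(K ≥ 10) computed under H₀, where K ~ Binomial(12, 1/5).
Adding the binomial terms for j = 10 through 12 with p = 1/5 yields 221/48828125.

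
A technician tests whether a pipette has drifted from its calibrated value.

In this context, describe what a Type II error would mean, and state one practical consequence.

A Type II error would mean concluding that the instrument is correctly calibrated (or at least failing to establish that the instrument has drifted out of calibration) when in fact the instrument has drifted out of calibration. Consequence: an out-of-calibration instrument continues producing bad measurements.

With the conventional null hypothesis that the instrument is correctly calibrated:
A Type II error is failing to reject H₀ when H₀ is false.
Here that means leaving the instrument in service when actually the instrument has drifted out of calibration.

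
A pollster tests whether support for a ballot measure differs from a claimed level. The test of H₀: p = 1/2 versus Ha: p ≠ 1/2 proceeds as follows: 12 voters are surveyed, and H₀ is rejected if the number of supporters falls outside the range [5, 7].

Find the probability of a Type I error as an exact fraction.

The significance level is the null-hypothesis probability of the rejection region {≤4} ∪ {≥8}.
By symmetry, α = 2·P(Y ≤ 4) = 2·(1 + 12 + 66 + 220 + 495)/4096 = 1588/4096 = 397/1024.

397/1024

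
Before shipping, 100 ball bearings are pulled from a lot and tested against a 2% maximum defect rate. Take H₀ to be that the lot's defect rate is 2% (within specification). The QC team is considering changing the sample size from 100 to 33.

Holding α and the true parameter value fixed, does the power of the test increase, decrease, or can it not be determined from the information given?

A smaller sample increases the standard error, so the sampling distributions under H₀ and Ha overlap more.
Since power = 1 − β and β increases, power decreases.

It decreases.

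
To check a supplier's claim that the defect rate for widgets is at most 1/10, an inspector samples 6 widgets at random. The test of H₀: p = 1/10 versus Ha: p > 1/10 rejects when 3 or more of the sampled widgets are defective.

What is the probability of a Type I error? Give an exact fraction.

317/20000

Under H₀, S ~ Binomial(6, 1/10); the Type I error rate is P(S ≥ 3).
Computing the lower-tail complement: 1 − 19683/20000 = 317/20000.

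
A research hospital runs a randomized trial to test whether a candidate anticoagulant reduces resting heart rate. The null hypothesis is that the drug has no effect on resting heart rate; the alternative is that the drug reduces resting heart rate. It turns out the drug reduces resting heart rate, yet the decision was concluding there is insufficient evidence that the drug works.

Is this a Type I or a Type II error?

Type II error

'Concluding there is insufficient evidence that the drug works' corresponds to failing to reject H₀.
H₀ was not rejected but H₀ is false — a Type II error (false negative).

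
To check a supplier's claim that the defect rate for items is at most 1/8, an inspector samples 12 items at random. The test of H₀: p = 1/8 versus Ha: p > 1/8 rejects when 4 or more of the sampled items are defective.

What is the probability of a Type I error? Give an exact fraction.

Under H₀, S ~ Binomial(12, 1/8); the Type I error rate is P(S ≥ 4).
α = 1 − P(S ≤ 3) = 1 − 65090368091/68719476736 = 3629108645/68719476736.

3629108645/68719476736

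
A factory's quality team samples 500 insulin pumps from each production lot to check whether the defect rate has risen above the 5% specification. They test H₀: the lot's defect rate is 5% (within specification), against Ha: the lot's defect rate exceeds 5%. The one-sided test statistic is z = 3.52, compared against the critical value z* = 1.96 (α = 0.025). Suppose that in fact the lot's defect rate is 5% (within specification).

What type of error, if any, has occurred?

Since z = 3.52 > z* = 1.96, H₀ is rejected.
H₀ is true (actually the lot's defect rate is 5% (within specification)).
Rejecting a true H₀ is a Type I error.

Type I error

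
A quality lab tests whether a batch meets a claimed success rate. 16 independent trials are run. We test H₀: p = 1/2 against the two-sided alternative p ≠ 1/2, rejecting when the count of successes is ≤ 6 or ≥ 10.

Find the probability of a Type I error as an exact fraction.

14893/32768

α = P(X ≤ 6 or X ≥ 10 | p = 1/2), X ~ Binomial(16, 1/2).
The two tails are symmetric, so α = 2·(1 + 16 + 120 + 560 + 1820 + 4368 + 8008)/2^16 = 29786/65536 = 14893/32768.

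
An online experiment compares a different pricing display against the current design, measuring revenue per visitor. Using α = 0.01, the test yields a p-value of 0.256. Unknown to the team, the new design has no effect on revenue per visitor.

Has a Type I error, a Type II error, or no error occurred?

No error (correct decision).

The conventional null hypothesis is that the new design has no effect on revenue per visitor.
Since p = 0.256 ≥ α = 0.01, H₀ is not rejected.
H₀ is true (actually the new design has no effect on revenue per visitor).
The decision matches the true state — no error.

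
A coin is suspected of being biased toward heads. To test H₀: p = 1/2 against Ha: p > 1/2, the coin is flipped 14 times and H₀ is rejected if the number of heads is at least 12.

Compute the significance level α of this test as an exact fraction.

53/8192

α = P(reject H₀ | H₀ true) = P(S ≥ 12 | p = 1/2), with S ~ Binomial(14, 1/2).
That's C(14,12) + C(14,13) + C(14,14) over 2^14, i.e. (91 + 14 + 1)/16384 = 106/16384 = 53/8192.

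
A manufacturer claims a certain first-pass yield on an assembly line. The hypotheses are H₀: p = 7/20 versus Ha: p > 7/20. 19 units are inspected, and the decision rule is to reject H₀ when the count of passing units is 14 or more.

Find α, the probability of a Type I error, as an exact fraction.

441451161257878012297/655360000000000000000000

Under H₀, K ~ Binomial(19, 7/20), and α = P(K ≥ 14).
P(K ≥ 14) = Σ_{j=14}^{19} C(19,j)·(7/20)^j·(13/20)^{19-j} = 441451161257878012297/655360000000000000000000.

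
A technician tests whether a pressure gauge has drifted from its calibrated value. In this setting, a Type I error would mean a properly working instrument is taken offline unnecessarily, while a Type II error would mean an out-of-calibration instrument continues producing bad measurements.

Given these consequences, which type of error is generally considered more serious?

The Type II consequence (an out-of-calibration instrument continues producing bad measurements) is more severe than the Type I consequence (a properly working instrument is taken offline unnecessarily).

Type II error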